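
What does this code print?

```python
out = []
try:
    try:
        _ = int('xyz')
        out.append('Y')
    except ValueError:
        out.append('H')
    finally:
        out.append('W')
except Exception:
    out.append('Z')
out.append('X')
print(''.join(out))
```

Execution trace: 'H' (inner except ValueError) → 'W' (inner finally) → 'X' (after the try/except). Output: HWX

Answer: HWX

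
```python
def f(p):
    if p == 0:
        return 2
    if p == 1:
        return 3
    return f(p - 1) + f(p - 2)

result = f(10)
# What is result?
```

Build up from base cases: f(0)=2, f(1)=3, f(2)=5, f(3)=8, f(4)=13, f(5)=21, f(6)=34, ..., f(10)=233

Answer: 233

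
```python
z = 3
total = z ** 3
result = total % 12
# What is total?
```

Trace:
`z = 3` → z = 3
`total = z ** 3` → total = 27
`result = total % 12` → result = 3
So total = 27

Answer: 27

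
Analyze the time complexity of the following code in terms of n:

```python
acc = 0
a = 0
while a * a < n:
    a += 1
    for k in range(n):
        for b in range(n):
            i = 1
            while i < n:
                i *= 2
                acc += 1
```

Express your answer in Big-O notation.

Each loop level contributes: √n × n × n × log n. Multiplying the contributions gives O(n^2√n log n).

Answer: O(n^2√n log n)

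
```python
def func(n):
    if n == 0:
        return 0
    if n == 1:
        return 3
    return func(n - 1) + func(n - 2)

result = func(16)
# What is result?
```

Build up from base cases: func(0)=0, func(1)=3, func(2)=3, func(3)=6, func(4)=9, func(5)=15, func(6)=24, ..., func(16)=2961

Answer: 2961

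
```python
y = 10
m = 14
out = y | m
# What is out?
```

Trace:
`y = 10` → y = 10
`m = 14` → m = 14
`out = y | m` → out = 14
So out = 14

Answer: 14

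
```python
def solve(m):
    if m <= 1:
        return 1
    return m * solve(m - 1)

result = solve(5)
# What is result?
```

solve(5) = 5 * 4 * 3 * 2 * 1 = 120

Answer: 120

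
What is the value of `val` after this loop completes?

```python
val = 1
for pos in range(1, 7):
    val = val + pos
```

Start at 1, add 1 through 6
`val` takes the values: 1 → 2 → 4 → 7 → 11 → 16 → 22

Answer: 22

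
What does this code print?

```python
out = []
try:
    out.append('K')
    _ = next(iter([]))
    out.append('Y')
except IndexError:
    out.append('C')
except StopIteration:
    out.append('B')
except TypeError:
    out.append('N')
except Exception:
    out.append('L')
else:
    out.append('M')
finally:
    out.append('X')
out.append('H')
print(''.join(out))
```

Execution trace: 'K' (try body) → 'B' (except StopIteration) → 'X' (finally) → 'H' (after the try/except). Output: KBXH

Answer: KBXH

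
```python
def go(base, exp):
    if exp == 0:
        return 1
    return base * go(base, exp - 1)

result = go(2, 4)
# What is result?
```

go(2, 4) = 2 * 2 * 2 * 2 = 16

Answer: 16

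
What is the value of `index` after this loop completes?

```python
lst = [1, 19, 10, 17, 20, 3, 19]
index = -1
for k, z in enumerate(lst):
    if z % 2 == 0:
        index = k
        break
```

First even number index in [1, 19, 10, 17, 20, 3, 19]
`index` takes the values: -1 → 2

Answer: 2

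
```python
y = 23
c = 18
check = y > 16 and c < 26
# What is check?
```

Trace:
`y = 23` → y = 23
`c = 18` → c = 18
`check = y > 16 and c < 26` → check = True
So check = True

Answer: True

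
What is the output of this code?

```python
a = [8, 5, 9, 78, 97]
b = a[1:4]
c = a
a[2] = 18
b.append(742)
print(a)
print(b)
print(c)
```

Key concept: slice vs alias.
Step by step:
`a = [8, 5, 9, 78, 97]` → a = [8, 5, 9, 78, 97]
`b = a[1:4]` → b = [5, 9, 78]
`c = a` → c = [8, 5, 9, 78, 97] (same object as a)
`a[2] = 18` → a = [8, 5, 18, 78, 97] (same object as c); c = [8, 5, 18, 78, 97] (same object as a)
`b.append(742)` → b = [5, 9, 78, 742]
`print(a)` → prints [8, 5, 18, 78, 97]
`print(b)` → prints [5, 9, 78, 742]
`print(c)` → prints [8, 5, 18, 78, 97]

Answer:
[8, 5, 18, 78, 97]
[5, 9, 78, 742]
[8, 5, 18, 78, 97]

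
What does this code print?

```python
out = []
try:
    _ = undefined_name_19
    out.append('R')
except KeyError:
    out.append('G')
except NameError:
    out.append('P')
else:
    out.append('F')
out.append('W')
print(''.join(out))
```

Execution trace: 'P' (except NameError) → 'W' (after the try/except). Output: PW

Answer: PW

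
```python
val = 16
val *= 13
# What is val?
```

Trace:
`val = 16` → val = 16
`val *= 13` → val = 208
So val = 208

Answer: 208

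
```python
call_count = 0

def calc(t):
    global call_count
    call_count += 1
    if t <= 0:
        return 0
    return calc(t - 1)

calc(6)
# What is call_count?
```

Linear recursion stepping by 1: 7 calls from t=6 down to ≤0.

Answer: 7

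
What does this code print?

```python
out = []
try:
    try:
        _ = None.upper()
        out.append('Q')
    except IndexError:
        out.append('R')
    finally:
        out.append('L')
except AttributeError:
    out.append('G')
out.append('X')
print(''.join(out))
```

Execution trace: 'L' (finally) → 'G' (outer except AttributeError) → 'X' (after the try/except). Output: LGX

Answer: LGX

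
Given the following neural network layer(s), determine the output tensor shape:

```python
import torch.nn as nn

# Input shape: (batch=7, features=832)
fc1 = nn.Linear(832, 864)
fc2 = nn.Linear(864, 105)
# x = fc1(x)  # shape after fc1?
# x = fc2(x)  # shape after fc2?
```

Input: (7, 832) -> after fc1: (7, 864) -> Output: (7, 105)

Answer: (7, 105)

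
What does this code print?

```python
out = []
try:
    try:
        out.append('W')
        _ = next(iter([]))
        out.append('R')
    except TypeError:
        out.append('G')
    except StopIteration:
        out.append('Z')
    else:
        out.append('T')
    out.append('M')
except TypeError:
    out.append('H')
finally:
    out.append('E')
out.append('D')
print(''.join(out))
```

Execution trace: 'W' (inner try body) → 'Z' (inner except StopIteration) → 'M' (try body, no exception) → 'E' (finally) → 'D' (after the try/except). Output: WZMED

Answer: WZMED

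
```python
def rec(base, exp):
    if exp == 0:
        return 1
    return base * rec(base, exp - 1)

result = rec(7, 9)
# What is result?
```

rec(7, 9) = 7 * 7 * 7 * 7 * 7 * 7 * 7 * 7 * 7 = 40353607

Answer: 40353607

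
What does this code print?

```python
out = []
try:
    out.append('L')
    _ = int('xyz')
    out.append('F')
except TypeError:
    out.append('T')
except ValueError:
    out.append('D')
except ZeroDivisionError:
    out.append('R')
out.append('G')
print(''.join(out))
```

Execution trace: 'L' (try body) → 'D' (except ValueError) → 'G' (after the try/except). Output: LDG

Answer: LDG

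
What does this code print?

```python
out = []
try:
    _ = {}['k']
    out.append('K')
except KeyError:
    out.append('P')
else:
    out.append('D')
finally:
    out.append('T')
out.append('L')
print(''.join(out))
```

Execution trace: 'P' (except KeyError) → 'T' (finally) → 'L' (after the try/except). Output: PTL

Answer: PTL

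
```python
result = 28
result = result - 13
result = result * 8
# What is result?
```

Trace:
`result = 28` → result = 28
`result = result - 13` → result = 15
`result = result * 8` → result = 120
So result = 120

Answer: 120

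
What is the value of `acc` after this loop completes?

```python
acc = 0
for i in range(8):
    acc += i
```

Sum of 0 to 7 = 28
`acc` takes the values: 0 → 1 → 3 → 6 → 10 → 15 → 21 → 28

Answer: 28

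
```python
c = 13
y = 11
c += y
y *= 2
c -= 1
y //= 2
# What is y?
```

Trace:
`c = 13` → c = 13
`y = 11` → y = 11
`c += y` → c = 24
`y *= 2` → y = 22
`c -= 1` → c = 23
`y //= 2` → y = 11
So y = 11

Answer: 11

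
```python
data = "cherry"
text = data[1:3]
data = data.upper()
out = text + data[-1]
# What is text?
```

Trace:
`data = "cherry"` → data = 'cherry'
`text = data[1:3]` → text = 'he'
`data = data.upper()` → data = 'CHERRY'
`out = text + data[-1]` → out = 'heY'
So text = 'he'

Answer: 'he'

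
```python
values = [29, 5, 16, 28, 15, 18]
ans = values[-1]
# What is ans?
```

Trace:
`values = [29, 5, 16, 28, 15, 18]` → values = [29, 5, 16, 28, 15, 18]
`ans = values[-1]` → ans = 18
So ans = 18

Answer: 18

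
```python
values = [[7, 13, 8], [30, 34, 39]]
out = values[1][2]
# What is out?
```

Trace:
`values = [[7, 13, 8], [30, 34, 39]]` → values = [[7, 13, 8], [30, 34, 39]]
`out = values[1][2]` → out = 39
So out = 39

Answer: 39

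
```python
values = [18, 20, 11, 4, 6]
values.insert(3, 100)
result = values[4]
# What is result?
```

Trace:
`values = [18, 20, 11, 4, 6]` → values = [18, 20, 11, 4, 6]
`values.insert(3, 100)` → values = [18, 20, 11, 100, 4, 6]
`result = values[4]` → result = 4
So result = 4

Answer: 4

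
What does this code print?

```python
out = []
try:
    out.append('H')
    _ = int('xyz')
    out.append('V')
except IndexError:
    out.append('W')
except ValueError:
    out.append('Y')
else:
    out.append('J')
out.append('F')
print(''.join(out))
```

Execution trace: 'H' (try body) → 'Y' (except ValueError) → 'F' (after the try/except). Output: HYF

Answer: HYF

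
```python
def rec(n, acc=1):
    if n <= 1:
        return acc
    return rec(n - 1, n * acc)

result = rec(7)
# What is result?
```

Accumulator trace (n, acc): (7, 1) -> (6, 7) -> (5, 42) -> (4, 210) -> (3, 840) -> (2, 2520) -> (1, 5040) -> return 5040

Answer: 5040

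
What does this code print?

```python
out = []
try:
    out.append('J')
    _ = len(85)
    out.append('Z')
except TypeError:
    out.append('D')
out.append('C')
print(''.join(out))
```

Execution trace: 'J' (try body) → 'D' (except TypeError) → 'C' (after the try/except). Output: JDC

Answer: JDC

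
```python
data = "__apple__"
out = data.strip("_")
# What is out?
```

Trace:
`data = "__apple__"` → data = '__apple__'
`out = data.strip("_")` → out = 'apple'
So out = 'apple'

Answer: 'apple'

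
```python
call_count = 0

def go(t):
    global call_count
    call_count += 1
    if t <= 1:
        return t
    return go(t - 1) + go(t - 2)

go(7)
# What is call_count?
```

Calls(t) = 1 + Calls(t-1) + Calls(t-2); Calls(0)=Calls(1)=1. For t=7 this gives 41.

Answer: 41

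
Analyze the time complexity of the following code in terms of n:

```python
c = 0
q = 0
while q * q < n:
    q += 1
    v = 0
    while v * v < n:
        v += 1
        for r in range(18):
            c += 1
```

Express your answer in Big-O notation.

Each loop level contributes: √n × √n × 1. Multiplying the contributions gives O(n).

Answer: O(n)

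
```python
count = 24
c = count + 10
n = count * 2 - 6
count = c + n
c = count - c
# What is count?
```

Trace:
`count = 24` → count = 24
`c = count + 10` → c = 34
`n = count * 2 - 6` → n = 42
`count = c + n` → count = 76
`c = count - c` → c = 42
So count = 76

Answer: 76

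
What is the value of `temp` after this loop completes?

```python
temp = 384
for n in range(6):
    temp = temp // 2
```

Halve 6 times: 384 // 2^6 = 6
`temp` takes the values: 384 → 192 → 96 → 48 → 24 → 12 → 6

Answer: 6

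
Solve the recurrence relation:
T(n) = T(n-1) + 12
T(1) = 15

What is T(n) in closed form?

Unrolling: T(n) = T(1) + 12·(n-1) = 15 + 12(n-1) = 12n + 3.

Answer: T(n) = 12n + 3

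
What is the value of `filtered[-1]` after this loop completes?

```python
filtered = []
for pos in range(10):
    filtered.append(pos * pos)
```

Last element of squares 0 to 9
`filtered` takes the values: [] → [0] → [0, 1] → [0, 1, 4] → [0, 1, 4, 9] → [0, 1, 4, 9, 16] → [0, 1, 4, 9, 16, 25] → [0, 1, 4, 9, 16, 25, 36] → [0, 1, 4, 9, 16, 25, 36, 49] → [0, 1, 4, 9, 16, 25, 36, 49, 64] → [0, 1, 4, 9, 16, 25, 36, 49, 64, 81]
So `filtered[-1]` = 81

Answer: 81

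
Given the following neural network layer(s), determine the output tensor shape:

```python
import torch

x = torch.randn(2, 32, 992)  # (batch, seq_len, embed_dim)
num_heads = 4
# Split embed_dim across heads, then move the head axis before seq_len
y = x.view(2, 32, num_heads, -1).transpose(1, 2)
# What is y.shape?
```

Input: (2, 32, 992) -> head_dim = 992 // 4 = 248; after view: (2, 32, 4, 248) -> after transpose(1, 2): (2, 4, 32, 248) -> Output: (2, 4, 32, 248)

Answer: (2, 4, 32, 248)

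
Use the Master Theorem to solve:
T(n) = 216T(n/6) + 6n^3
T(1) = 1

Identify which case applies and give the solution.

a=216, b=6, f(n)=6n^3. log_6(216) = 3. Since c=3 = 3, Case 2 applies: T(n) = Θ(n^log_b(a) · log n) = O(n^3 log n).

Answer: O(n^3 log n) - Case 2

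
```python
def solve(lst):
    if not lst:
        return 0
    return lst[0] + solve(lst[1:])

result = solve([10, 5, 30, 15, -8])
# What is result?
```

10 + 5 + 30 + 15 + (-8) + 0 = 52

Answer: 52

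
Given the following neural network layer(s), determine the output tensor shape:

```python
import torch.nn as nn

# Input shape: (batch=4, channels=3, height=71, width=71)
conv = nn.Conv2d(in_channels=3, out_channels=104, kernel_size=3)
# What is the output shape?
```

Input: (4, 3, 71, 71) -> Output: (4, 104, 69, 69)

Answer: (4, 104, 69, 69)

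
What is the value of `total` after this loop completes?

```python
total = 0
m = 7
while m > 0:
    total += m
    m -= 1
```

Sum 7 down to 1
`total` takes the values: 0 → 7 → 13 → 18 → 22 → 25 → 27 → 28

Answer: 28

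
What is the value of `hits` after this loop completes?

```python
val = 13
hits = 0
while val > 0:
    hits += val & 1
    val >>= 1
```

Count set bits in 13 (binary: 0b1101)
`hits` takes the values: 0 → 1 → 2 → 3

Answer: 3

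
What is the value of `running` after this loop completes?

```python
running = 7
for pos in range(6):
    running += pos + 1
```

Start at 7, add 1 to 6 = 28
`running` takes the values: 7 → 8 → 10 → 13 → 17 → 22 → 28

Answer: 28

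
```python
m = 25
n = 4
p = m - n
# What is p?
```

Trace:
`m = 25` → m = 25
`n = 4` → n = 4
`p = m - n` → p = 21
So p = 21

Answer: 21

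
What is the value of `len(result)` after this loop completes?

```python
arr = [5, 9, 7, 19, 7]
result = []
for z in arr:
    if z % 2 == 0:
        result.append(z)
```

Count even numbers in [5, 9, 7, 19, 7]
`result` takes the values: []
So `len(result)` = 0

Answer: 0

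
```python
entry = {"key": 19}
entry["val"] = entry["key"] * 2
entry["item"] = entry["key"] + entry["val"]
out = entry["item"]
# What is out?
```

Trace:
`entry = {"key": 19}` → entry = {'key': 19}
`entry["val"] = entry["key"] * 2` → entry = {'key': 19, 'val': 38}
`entry["item"] = entry["key"] + entry["val"]` → entry = {'key': 19, 'val': 38, 'item': 57}
`out = entry["item"]` → out = 57
So out = 57

Answer: 57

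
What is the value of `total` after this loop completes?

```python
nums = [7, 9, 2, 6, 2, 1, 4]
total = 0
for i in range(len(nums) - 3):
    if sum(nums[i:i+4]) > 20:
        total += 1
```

Count windows with sum > 20
`total` takes the values: 0 → 1

Answer: 1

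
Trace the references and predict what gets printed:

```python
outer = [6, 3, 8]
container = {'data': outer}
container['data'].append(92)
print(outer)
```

Key concept: dict holds reference to list.
Step by step:
`outer = [6, 3, 8]` → outer = [6, 3, 8]
`container = {'data': outer}` → container = {'data': [6, 3, 8]}
`container['data'].append(92)` → outer = [6, 3, 8, 92]; container = {'data': [6, 3, 8, 92]}
`print(outer)` → prints [6, 3, 8, 92]

Answer: [6, 3, 8, 92]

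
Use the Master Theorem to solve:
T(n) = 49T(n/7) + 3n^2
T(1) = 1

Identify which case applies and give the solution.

a=49, b=7, f(n)=3n^2. log_7(49) = 2. Since c=2 = 2, Case 2 applies: T(n) = Θ(n^log_b(a) · log n) = O(n^2 log n).

Answer: O(n^2 log n) - Case 2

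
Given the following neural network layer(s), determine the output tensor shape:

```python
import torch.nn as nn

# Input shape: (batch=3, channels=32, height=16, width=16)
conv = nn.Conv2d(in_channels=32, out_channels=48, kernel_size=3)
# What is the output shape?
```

Input: (3, 32, 16, 16) -> Output: (3, 48, 14, 14)

Answer: (3, 48, 14, 14)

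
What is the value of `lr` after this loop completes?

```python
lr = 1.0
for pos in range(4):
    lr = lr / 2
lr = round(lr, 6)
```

Halving LR 4 times: 1 / 2^4
`lr` takes the values: 1.0 → 0.5 → 0.25 → 0.125 → 0.0625

Answer: 0.0625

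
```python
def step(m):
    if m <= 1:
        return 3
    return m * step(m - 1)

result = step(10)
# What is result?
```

step(10) = 10 * 9 * 8 * 7 * 6 * 5 * 4 * 3 * 2 * 3 = 10886400

Answer: 10886400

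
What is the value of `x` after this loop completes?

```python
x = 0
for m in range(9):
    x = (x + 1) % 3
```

Increment mod 3, 9 times = 0
`x` takes the values: 0 → 1 → 2 → 0 → 1 → 2 → 0 → 1 → 2 → 0

Answer: 0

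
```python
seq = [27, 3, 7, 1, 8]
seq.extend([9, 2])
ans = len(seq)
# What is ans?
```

Trace:
`seq = [27, 3, 7, 1, 8]` → seq = [27, 3, 7, 1, 8]
`seq.extend([9, 2])` → seq = [27, 3, 7, 1, 8, 9, 2]
`ans = len(seq)` → ans = 7
So ans = 7

Answer: 7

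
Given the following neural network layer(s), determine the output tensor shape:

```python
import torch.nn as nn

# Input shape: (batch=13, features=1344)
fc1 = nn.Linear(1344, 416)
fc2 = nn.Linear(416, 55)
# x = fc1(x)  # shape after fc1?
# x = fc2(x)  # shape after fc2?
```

Input: (13, 1344) -> after fc1: (13, 416) -> Output: (13, 55)

Answer: (13, 55)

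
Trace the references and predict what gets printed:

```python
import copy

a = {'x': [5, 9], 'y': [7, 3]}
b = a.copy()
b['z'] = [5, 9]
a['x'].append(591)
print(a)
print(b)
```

Key concept: shallow copy of dict with mutable values.
Step by step:
`a = {'x': [5, 9], 'y': [7, 3]}` → a = {'x': [5, 9], 'y': [7, 3]}
`b = a.copy()` → b = {'x': [5, 9], 'y': [7, 3]}
`b['z'] = [5, 9]` → b = {'x': [5, 9], 'y': [7, 3], 'z': [5, 9]}
`a['x'].append(591)` → a = {'x': [5, 9, 591], 'y': [7, 3]}; b = {'x': [5, 9, 591], 'y': [7, 3], 'z': [5, 9]}
`print(a)` → prints {'x': [5, 9, 591], 'y': [7, 3]}
`print(b)` → prints {'x': [5, 9, 591], 'y': [7, 3], 'z': [5, 9]}

Answer:
{'x': [5, 9, 591], 'y': [7, 3]}
{'x': [5, 9, 591], 'y': [7, 3], 'z': [5, 9]}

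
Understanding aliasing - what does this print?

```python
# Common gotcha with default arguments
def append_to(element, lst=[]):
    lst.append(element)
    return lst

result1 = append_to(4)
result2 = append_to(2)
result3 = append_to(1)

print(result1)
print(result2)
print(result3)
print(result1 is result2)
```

Key concept: mutable default argument gotcha.
Step by step:
`result1 = append_to(4)` → result1 = [4]
`result2 = append_to(2)` → result1 = [4, 2] (same object as result2); result2 = [4, 2] (same object as result1)
`result3 = append_to(1)` → result1 = [4, 2, 1] (same object as result2, result3); result2 = [4, 2, 1] (same object as result1, result3); result3 = [4, 2, 1] (same object as result1, result2)
`print(result1)` → prints [4, 2, 1]
`print(result2)` → prints [4, 2, 1]
`print(result3)` → prints [4, 2, 1]
`print(result1 is result2)` → prints True

Answer:
[4, 2, 1]
[4, 2, 1]
[4, 2, 1]
True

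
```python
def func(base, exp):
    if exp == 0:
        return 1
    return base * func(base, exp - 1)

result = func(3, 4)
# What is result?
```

func(3, 4) = 3 * 3 * 3 * 3 = 81

Answer: 81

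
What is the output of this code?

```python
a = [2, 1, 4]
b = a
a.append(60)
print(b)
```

Key concept: basic list aliasing.
Step by step:
`a = [2, 1, 4]` → a = [2, 1, 4]
`b = a` → b = [2, 1, 4] (same object as a)
`a.append(60)` → a = [2, 1, 4, 60] (same object as b); b = [2, 1, 4, 60] (same object as a)
`print(b)` → prints [2, 1, 4, 60]

Answer: [2, 1, 4, 60]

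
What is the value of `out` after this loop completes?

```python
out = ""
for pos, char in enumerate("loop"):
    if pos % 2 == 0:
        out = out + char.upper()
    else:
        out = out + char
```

Uppercase even positions in 'loop'
`out` takes the values: "" → "L" → "Lo" → "LoO" → "LoOp"

Answer: "LoOp"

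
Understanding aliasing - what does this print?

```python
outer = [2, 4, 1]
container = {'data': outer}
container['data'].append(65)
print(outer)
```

Key concept: dict holds reference to list.
Step by step:
`outer = [2, 4, 1]` → outer = [2, 4, 1]
`container = {'data': outer}` → container = {'data': [2, 4, 1]}
`container['data'].append(65)` → outer = [2, 4, 1, 65]; container = {'data': [2, 4, 1, 65]}
`print(outer)` → prints [2, 4, 1, 65]

Answer: [2, 4, 1, 65]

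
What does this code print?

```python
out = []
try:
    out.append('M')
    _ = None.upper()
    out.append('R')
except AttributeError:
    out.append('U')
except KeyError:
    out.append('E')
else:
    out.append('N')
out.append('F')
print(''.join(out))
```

Execution trace: 'M' (try body) → 'U' (except AttributeError) → 'F' (after the try/except). Output: MUF

Answer: MUF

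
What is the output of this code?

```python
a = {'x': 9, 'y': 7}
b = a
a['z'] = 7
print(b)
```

Key concept: dict aliasing.
Step by step:
`a = {'x': 9, 'y': 7}` → a = {'x': 9, 'y': 7}
`b = a` → b = {'x': 9, 'y': 7} (same object as a)
`a['z'] = 7` → a = {'x': 9, 'y': 7, 'z': 7} (same object as b); b = {'x': 9, 'y': 7, 'z': 7} (same object as a)
`print(b)` → prints {'x': 9, 'y': 7, 'z': 7}

Answer: {'x': 9, 'y': 7, 'z': 7}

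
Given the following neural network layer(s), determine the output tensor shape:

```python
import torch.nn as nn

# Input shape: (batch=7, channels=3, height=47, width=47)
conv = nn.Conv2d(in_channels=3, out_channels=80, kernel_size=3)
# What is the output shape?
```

Input: (7, 3, 47, 47) -> Output: (7, 80, 45, 45)

Answer: (7, 80, 45, 45)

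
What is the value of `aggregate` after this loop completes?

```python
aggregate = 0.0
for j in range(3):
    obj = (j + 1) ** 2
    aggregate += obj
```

Sum of squared losses 1² + 2² + ... + 3²
`aggregate` takes the values: 0.0 → 1.0 → 5.0 → 14.0

Answer: 14.0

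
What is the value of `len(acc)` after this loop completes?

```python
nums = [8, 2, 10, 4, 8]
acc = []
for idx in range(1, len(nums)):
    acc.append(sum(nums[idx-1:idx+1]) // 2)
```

Number of 2-element averages
`acc` takes the values: [] → [5] → [5, 6] → [5, 6, 7] → [5, 6, 7, 6]
So `len(acc)` = 4

Answer: 4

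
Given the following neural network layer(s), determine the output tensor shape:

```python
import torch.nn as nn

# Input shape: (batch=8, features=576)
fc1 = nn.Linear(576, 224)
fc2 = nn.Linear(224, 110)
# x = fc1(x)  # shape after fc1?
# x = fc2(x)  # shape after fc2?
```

Input: (8, 576) -> after fc1: (8, 224) -> Output: (8, 110)

Answer: (8, 110)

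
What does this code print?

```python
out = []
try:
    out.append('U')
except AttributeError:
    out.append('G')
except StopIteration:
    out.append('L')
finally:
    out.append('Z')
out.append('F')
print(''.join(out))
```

Execution trace: 'U' (try body, no exception) → 'Z' (finally) → 'F' (after the try/except). Output: UZF

Answer: UZF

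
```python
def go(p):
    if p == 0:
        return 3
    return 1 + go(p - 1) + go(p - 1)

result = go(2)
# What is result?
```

go(p) = 1 + 2·go(p-1), go(0)=3. Closed form: (3+1)·2^2 - 1 = 15.

Answer: 15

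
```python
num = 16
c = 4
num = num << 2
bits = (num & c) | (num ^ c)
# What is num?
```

Trace:
`num = 16` → num = 16
`c = 4` → c = 4
`num = num << 2` → num = 64
`bits = (num & c) | (num ^ c)` → bits = 68
So num = 64

Answer: 64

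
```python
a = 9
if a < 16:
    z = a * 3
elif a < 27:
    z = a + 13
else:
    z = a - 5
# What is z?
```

Trace:
`a = 9` → a = 9
`if a < 16: ...` → a < 16 is True → z = 27
So z = 27

Answer: 27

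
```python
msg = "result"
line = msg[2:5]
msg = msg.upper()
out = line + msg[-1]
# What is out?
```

Trace:
`msg = "result"` → msg = 'result'
`line = msg[2:5]` → line = 'sul'
`msg = msg.upper()` → msg = 'RESULT'
`out = line + msg[-1]` → out = 'sulT'
So out = 'sulT'

Answer: 'sulT'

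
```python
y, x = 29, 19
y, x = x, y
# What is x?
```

Trace:
`y, x = 29, 19` → y = 29; x = 19
`y, x = x, y` → y = 19; x = 29
So x = 29

Answer: 29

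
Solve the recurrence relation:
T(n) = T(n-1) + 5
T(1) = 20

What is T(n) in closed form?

Unrolling: T(n) = T(1) + 5·(n-1) = 20 + 5(n-1) = 5n + 15.

Answer: T(n) = 5n + 15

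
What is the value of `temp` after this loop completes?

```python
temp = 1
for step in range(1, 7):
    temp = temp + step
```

Start at 1, add 1 through 6
`temp` takes the values: 1 → 2 → 4 → 7 → 11 → 16 → 22

Answer: 22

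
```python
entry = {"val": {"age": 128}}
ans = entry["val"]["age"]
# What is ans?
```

Trace:
`entry = {"val": {"age": 128}}` → entry = {'val': {'age': 128}}
`ans = entry["val"]["age"]` → ans = 128
So ans = 128

Answer: 128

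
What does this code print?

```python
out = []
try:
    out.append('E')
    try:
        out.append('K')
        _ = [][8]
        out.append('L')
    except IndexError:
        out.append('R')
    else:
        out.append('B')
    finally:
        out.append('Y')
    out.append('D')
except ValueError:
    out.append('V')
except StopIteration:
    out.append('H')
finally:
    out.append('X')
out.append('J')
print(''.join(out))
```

Execution trace: 'E' (try body) → 'K' (inner try body) → 'R' (inner except IndexError) → 'Y' (inner finally) → 'D' (try body, no exception) → 'X' (finally) → 'J' (after the try/except). Output: EKRYDXJ

Answer: EKRYDXJ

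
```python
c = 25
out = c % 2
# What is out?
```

Trace:
`c = 25` → c = 25
`out = c % 2` → out = 1
So out = 1

Answer: 1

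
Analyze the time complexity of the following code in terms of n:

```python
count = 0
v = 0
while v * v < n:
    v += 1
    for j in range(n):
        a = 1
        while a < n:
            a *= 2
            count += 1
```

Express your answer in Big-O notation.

Each loop level contributes: √n × n × log n. Multiplying the contributions gives O(n√n log n).

Answer: O(n√n log n)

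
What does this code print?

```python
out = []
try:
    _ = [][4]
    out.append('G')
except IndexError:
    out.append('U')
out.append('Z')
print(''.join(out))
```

Execution trace: 'U' (except IndexError) → 'Z' (after the try/except). Output: UZ

Answer: UZ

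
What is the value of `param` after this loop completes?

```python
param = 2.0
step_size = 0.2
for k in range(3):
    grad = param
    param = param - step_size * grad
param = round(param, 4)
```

Gradient descent: w = 2.0 * (1 - 0.2)^3
`param` takes the values: 2.0 → 1.6 → 1.28 → 1.024

Answer: 1.024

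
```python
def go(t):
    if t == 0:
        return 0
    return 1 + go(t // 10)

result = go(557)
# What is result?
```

Count of digits of 557: 3

Answer: 3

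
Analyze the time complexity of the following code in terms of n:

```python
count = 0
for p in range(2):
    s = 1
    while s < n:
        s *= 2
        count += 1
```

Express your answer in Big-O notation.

Each loop level contributes: 1 × log n. Multiplying the contributions gives O(log n).

Answer: O(log n)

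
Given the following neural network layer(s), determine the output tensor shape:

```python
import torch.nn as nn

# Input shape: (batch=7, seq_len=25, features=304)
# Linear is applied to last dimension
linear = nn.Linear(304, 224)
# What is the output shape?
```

Input: (7, 25, 304) -> Output: (7, 25, 224)

Answer: (7, 25, 224)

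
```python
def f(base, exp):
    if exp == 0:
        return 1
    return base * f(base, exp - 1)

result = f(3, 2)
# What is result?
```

f(3, 2) = 3 * 3 = 9

Answer: 9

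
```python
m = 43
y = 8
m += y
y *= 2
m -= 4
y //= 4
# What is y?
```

Trace:
`m = 43` → m = 43
`y = 8` → y = 8
`m += y` → m = 51
`y *= 2` → y = 16
`m -= 4` → m = 47
`y //= 4` → y = 4
So y = 4

Answer: 4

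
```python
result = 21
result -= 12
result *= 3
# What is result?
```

Trace:
`result = 21` → result = 21
`result -= 12` → result = 9
`result *= 3` → result = 27
So result = 27

Answer: 27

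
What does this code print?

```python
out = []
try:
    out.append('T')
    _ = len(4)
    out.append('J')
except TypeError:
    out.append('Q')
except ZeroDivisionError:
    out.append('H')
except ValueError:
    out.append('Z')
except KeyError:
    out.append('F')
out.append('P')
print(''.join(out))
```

Execution trace: 'T' (try body) → 'Q' (except TypeError) → 'P' (after the try/except). Output: TQP

Answer: TQP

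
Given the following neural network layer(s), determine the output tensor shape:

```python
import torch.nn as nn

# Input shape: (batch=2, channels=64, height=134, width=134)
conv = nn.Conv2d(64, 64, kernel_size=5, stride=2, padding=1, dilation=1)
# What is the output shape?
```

Input: (2, 64, 134, 134) -> Output: (2, 64, 66, 66)

Answer: (2, 64, 66, 66)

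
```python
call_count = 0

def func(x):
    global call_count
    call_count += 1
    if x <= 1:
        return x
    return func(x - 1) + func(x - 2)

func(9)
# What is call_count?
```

Calls(x) = 1 + Calls(x-1) + Calls(x-2); Calls(0)=Calls(1)=1. For x=9 this gives 109.

Answer: 109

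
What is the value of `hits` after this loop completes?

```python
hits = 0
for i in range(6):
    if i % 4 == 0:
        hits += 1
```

Count numbers divisible by 4 in range(6)
`hits` takes the values: 0 → 1 → 2

Answer: 2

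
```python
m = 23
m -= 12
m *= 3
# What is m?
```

Trace:
`m = 23` → m = 23
`m -= 12` → m = 11
`m *= 3` → m = 33
So m = 33

Answer: 33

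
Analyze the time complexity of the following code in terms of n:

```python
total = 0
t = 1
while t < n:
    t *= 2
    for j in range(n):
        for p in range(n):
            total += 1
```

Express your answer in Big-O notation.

Each loop level contributes: log n × n × n. Multiplying the contributions gives O(n^2 log n).

Answer: O(n^2 log n)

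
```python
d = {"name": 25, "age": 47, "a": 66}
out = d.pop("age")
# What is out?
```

Trace:
`d = {"name": 25, "age": 47, "a": 66}` → d = {'name': 25, 'age': 47, 'a': 66}
`out = d.pop("age")` → d = {'name': 25, 'a': 66}; out = 47
So out = 47

Answer: 47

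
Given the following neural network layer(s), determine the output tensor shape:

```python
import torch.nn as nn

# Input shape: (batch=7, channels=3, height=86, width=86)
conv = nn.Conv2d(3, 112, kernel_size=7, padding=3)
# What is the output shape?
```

Input: (7, 3, 86, 86) -> Output: (7, 112, 86, 86)

Answer: (7, 112, 86, 86)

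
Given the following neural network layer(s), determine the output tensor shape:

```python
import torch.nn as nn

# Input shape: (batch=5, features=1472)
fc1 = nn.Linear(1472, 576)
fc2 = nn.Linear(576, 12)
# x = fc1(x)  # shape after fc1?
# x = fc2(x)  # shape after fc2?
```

Input: (5, 1472) -> after fc1: (5, 576) -> Output: (5, 12)

Answer: (5, 12)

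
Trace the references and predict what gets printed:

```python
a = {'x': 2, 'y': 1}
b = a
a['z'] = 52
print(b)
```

Key concept: dict aliasing.
Step by step:
`a = {'x': 2, 'y': 1}` → a = {'x': 2, 'y': 1}
`b = a` → b = {'x': 2, 'y': 1} (same object as a)
`a['z'] = 52` → a = {'x': 2, 'y': 1, 'z': 52} (same object as b); b = {'x': 2, 'y': 1, 'z': 52} (same object as a)
`print(b)` → prints {'x': 2, 'y': 1, 'z': 52}

Answer: {'x': 2, 'y': 1, 'z': 52}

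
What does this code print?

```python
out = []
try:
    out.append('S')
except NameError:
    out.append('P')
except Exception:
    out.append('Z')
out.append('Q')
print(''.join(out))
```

Execution trace: 'S' (try body, no exception) → 'Q' (after the try/except). Output: SQ

Answer: SQ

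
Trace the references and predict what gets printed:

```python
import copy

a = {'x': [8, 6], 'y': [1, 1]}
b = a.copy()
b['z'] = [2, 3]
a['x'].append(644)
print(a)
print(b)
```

Key concept: shallow copy of dict with mutable values.
Step by step:
`a = {'x': [8, 6], 'y': [1, 1]}` → a = {'x': [8, 6], 'y': [1, 1]}
`b = a.copy()` → b = {'x': [8, 6], 'y': [1, 1]}
`b['z'] = [2, 3]` → b = {'x': [8, 6], 'y': [1, 1], 'z': [2, 3]}
`a['x'].append(644)` → a = {'x': [8, 6, 644], 'y': [1, 1]}; b = {'x': [8, 6, 644], 'y': [1, 1], 'z': [2, 3]}
`print(a)` → prints {'x': [8, 6, 644], 'y': [1, 1]}
`print(b)` → prints {'x': [8, 6, 644], 'y': [1, 1], 'z': [2, 3]}

Answer:
{'x': [8, 6, 644], 'y': [1, 1]}
{'x': [8, 6, 644], 'y': [1, 1], 'z': [2, 3]}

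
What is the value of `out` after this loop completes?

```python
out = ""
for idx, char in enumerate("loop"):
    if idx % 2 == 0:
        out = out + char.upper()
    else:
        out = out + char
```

Uppercase even positions in 'loop'
`out` takes the values: "" → "L" → "Lo" → "LoO" → "LoOp"

Answer: "LoOp"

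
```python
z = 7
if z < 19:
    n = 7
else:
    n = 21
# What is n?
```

Trace:
`z = 7` → z = 7
`if z < 19: ...` → z < 19 is True → n = 7
So n = 7

Answer: 7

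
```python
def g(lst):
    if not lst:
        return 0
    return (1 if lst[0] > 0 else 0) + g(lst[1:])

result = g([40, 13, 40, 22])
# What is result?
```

Count of positive elements in [40, 13, 40, 22] = 4

Answer: 4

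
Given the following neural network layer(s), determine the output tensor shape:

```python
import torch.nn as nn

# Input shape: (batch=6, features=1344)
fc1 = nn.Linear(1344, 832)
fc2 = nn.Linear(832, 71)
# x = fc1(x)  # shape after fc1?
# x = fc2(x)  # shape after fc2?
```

Input: (6, 1344) -> after fc1: (6, 832) -> Output: (6, 71)

Answer: (6, 71)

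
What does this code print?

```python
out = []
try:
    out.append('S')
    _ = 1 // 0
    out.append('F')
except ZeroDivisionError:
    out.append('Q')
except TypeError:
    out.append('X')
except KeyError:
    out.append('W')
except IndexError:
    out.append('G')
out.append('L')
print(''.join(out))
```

Execution trace: 'S' (try body) → 'Q' (except ZeroDivisionError) → 'L' (after the try/except). Output: SQL

Answer: SQL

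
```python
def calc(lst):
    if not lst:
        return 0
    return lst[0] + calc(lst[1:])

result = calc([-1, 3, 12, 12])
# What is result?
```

(-1) + 3 + 12 + 12 + 0 = 26

Answer: 26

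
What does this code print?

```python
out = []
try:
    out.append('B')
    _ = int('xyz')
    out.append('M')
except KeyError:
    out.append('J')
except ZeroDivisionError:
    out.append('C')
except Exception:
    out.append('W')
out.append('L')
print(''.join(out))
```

Execution trace: 'B' (try body) → 'W' (except Exception) → 'L' (after the try/except). Output: BWL

Answer: BWL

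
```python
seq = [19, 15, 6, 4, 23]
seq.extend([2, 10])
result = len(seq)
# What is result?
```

Trace:
`seq = [19, 15, 6, 4, 23]` → seq = [19, 15, 6, 4, 23]
`seq.extend([2, 10])` → seq = [19, 15, 6, 4, 23, 2, 10]
`result = len(seq)` → result = 7
So result = 7

Answer: 7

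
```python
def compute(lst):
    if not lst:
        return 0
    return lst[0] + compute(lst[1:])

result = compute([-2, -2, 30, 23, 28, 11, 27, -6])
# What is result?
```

(-2) + (-2) + 30 + 23 + 28 + 11 + 27 + (-6) + 0 = 109

Answer: 109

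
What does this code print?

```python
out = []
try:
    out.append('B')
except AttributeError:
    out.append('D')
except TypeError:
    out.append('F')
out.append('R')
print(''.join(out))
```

Execution trace: 'B' (try body, no exception) → 'R' (after the try/except). Output: BR

Answer: BR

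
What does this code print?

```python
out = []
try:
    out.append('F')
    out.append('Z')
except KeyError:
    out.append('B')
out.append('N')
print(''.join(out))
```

Execution trace: 'F' (try body) → 'Z' (try body, no exception) → 'N' (after the try/except). Output: FZN

Answer: FZN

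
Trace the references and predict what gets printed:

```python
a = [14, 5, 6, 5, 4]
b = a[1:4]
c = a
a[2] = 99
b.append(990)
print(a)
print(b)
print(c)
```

Key concept: slice vs alias.
Step by step:
`a = [14, 5, 6, 5, 4]` → a = [14, 5, 6, 5, 4]
`b = a[1:4]` → b = [5, 6, 5]
`c = a` → c = [14, 5, 6, 5, 4] (same object as a)
`a[2] = 99` → a = [14, 5, 99, 5, 4] (same object as c); c = [14, 5, 99, 5, 4] (same object as a)
`b.append(990)` → b = [5, 6, 5, 990]
`print(a)` → prints [14, 5, 99, 5, 4]
`print(b)` → prints [5, 6, 5, 990]
`print(c)` → prints [14, 5, 99, 5, 4]

Answer:
[14, 5, 99, 5, 4]
[5, 6, 5, 990]
[14, 5, 99, 5, 4]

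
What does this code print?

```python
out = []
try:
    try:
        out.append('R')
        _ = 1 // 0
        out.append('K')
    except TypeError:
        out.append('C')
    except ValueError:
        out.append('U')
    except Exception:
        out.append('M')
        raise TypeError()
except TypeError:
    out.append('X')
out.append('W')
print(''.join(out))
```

Execution trace: 'R' (inner try body) → 'M' (inner except Exception) → 'X' (outer except TypeError) → 'W' (after the try/except). Output: RMXW

Answer: RMXW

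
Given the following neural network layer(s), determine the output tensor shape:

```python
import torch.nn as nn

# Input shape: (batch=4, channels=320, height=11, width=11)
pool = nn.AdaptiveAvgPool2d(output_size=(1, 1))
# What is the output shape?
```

Input: (4, 320, 11, 11) -> Output: (4, 320, 1, 1)

Answer: (4, 320, 1, 1)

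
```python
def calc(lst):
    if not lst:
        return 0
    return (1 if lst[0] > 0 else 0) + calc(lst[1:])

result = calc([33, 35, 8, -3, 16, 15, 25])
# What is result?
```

Count of positive elements in [33, 35, 8, -3, 16, 15, 25] = 6

Answer: 6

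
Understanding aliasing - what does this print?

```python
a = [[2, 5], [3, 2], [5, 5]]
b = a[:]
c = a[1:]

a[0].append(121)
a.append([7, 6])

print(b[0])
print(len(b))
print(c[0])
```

Key concept: slice with nested mutation.
Step by step:
`a = [[2, 5], [3, 2], [5, 5]]` → a = [[2, 5], [3, 2], [5, 5]]
`b = a[:]` → b = [[2, 5], [3, 2], [5, 5]]
`c = a[1:]` → c = [[3, 2], [5, 5]]
`a[0].append(121)` → a = [[2, 5, 121], [3, 2], [5, 5]]; b = [[2, 5, 121], [3, 2], [5, 5]]
`a.append([7, 6])` → a = [[2, 5, 121], [3, 2], [5, 5], [7, 6]]
`print(b[0])` → prints [2, 5, 121]
`print(len(b))` → prints 3
`print(c[0])` → prints [3, 2]

Answer:
[2, 5, 121]
3
[3, 2]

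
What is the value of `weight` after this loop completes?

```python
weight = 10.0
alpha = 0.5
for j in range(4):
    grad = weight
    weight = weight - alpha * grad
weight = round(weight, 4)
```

Gradient descent: w = 10.0 * (1 - 0.5)^4
`weight` takes the values: 10.0 → 5.0 → 2.5 → 1.25 → 0.625

Answer: 0.625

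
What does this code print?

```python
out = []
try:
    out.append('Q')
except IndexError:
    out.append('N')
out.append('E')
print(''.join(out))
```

Execution trace: 'Q' (try body, no exception) → 'E' (after the try/except). Output: QE

Answer: QE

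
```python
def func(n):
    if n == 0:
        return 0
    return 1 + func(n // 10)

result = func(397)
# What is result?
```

Count of digits of 397: 3

Answer: 3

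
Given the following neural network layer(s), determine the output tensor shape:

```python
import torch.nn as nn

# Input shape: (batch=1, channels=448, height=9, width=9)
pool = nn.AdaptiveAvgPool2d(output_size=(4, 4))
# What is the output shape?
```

Input: (1, 448, 9, 9) -> Output: (1, 448, 4, 4)

Answer: (1, 448, 4, 4)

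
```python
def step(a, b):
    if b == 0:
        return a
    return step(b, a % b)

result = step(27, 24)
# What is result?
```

step(27, 24) -> step(24, 3) -> step(3, 0) -> 3

Answer: 3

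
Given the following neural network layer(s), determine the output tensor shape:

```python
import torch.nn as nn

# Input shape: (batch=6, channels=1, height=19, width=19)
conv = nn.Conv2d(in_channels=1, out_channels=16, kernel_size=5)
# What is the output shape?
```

Input: (6, 1, 19, 19) -> Output: (6, 16, 15, 15)

Answer: (6, 16, 15, 15)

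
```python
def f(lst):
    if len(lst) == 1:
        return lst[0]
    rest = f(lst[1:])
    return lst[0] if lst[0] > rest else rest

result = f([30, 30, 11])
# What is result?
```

Recursive max over [30, 30, 11] = 30

Answer: 30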